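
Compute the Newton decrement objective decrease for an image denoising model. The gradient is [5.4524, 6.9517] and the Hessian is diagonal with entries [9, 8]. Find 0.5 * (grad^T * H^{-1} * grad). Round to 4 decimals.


Step 1: H is diagonal, so H^(-1) * g = [0.6058, 0.869].
Step 2: g^T H^(-1) g = sum_i g_i^2 / H_ii
  = (5.4524)^2/9 + (6.9517)^2/8
  = 3.3032 + 6.0408 = 9.344
Step 3: Objective decrease = 0.5 * g^T H^(-1) g = 4.672


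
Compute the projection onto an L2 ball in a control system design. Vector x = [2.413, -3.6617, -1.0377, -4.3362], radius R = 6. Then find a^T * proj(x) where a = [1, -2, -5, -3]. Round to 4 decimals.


Step 1: Compute ||x|| (intermediates to 6 decimals).
||x|| = sqrt(2.413^2 + (-3.6617)^2 + (-1.0377)^2 + (-4.3362)^2) = 6.253804
Step 2: Project.
Since ||x|| > R, scale = R/||x|| = 6/6.253804 = 0.959416, proj(x) = scale * x
proj(x) = [2.315071, -3.513094, -0.995586, -4.16022]
Step 3: Dot product.
a^T * proj(x) = 1*2.315071 - 2*(-3.513094) - 5*(-0.995586) - 3*(-4.16022) = 26.7998


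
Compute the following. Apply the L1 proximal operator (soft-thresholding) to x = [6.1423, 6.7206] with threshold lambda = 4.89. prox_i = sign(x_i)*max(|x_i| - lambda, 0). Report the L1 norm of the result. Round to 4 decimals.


Soft-thresholding with lambda = 4.89:
prox(6.1423) = sign(6.1423)*max(|6.1423| - 4.89, 0) = 1.2523
prox(6.7206) = sign(6.7206)*max(|6.7206| - 4.89, 0) = 1.8306
prox(x) = [1.2523, 1.8306]
||prox(x)||_1 = 1.2523 + 1.8306 = 3.0829


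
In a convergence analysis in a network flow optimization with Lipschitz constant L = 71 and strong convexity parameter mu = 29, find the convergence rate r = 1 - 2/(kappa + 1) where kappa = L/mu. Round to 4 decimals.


Step 1: Compute the condition number.
kappa = L/mu = 71/29 = 2.4483
Step 2: Compute the convergence rate.
r = 1 - 2/(kappa + 1) = 1 - 2*mu/(L + mu) = (L - mu)/(L + mu) = 42/100 = 0.42


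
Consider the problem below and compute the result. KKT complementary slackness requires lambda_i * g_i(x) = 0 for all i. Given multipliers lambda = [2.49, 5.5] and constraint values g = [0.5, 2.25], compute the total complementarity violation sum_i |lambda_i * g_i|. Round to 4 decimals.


KKT complementary slackness check:
lambda_1 * g_1 = 2.49 * 0.5 = 1.245
lambda_2 * g_2 = 5.5 * 2.25 = 12.375
Total violation = 1.245 + 12.375 = 13.62


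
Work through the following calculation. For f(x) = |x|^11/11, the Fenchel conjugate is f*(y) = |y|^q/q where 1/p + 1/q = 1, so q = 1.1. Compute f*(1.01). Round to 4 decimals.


The conjugate exponent q satisfies 1/p + 1/q = 1.
p = 11, so q = 11/(11 - 1) = 1.1
|y|^q = 1.01^1.1 = 1.011
f*(1.01) = 1.011 / 1.1 = 0.9191


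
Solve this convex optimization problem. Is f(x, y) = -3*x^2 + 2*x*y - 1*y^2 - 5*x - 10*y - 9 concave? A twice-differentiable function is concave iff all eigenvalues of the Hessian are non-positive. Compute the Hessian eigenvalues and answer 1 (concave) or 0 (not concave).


The Hessian of f(x,y) = -3*x^2 + 2*x*y - 1*y^2 - 5*x - 10*y - 9 is:
H = [[-6, 2], [2, -2]]
Trace = -6 - 2 = -8
Determinant = -6*-2 - (2)^2 = 8
Discriminant = (-8)^2 - 4*8 = 32.0
Eigenvalues: lambda_1 = -6.8284, lambda_2 = -1.1716
The function is concave.

1


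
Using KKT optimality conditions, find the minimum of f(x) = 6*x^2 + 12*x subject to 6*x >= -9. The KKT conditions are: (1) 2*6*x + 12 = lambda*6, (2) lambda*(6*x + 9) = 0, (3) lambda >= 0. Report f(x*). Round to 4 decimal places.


Step 1: Try lambda = 0 (constraint inactive).
Stationarity: 2*6*x + 12 = 0
x* = -12/(2*6) = -1.0
Check constraint: 6*-1.0 = -6.0 >= -9 -- satisfied.
Step 2: Compute optimal value.
f(x*) = 6*(-1.0)^2 + 12*(-1.0) = -6.0


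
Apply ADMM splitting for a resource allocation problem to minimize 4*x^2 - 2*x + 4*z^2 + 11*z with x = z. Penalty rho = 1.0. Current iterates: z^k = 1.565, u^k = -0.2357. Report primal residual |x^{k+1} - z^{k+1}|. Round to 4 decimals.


ADMM iteration with rho = 1.0, z^k = 1.565, u^k = -0.2357
Step 1: x-update.
Minimize 4*x^2 - 2*x + (1.0/2)*(x - 1.565 - 0.2357)^2
FOC: (2*4 + 1.0)*x = 2 + 1.0*(1.565 + 0.2357)
x^{k+1} = 0.4223
Step 2: z-update.
Minimize 4*z^2 + 11*z + (1.0/2)*(0.4223 - z - 0.2357)^2
FOC: (2*4 + 1.0)*z = -11 + 1.0*(0.4223 - 0.2357)
z^{k+1} = -1.2015
Step 3: u-update.
u^{k+1} = -0.2357 + 0.4223 + 1.2015 = 1.3881
Step 4: Primal residual = |0.4223 + 1.2015| = 1.6238


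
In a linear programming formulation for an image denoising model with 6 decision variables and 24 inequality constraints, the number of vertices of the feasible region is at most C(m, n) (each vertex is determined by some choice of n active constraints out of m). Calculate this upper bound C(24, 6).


Each vertex corresponds to some choice of n active constraints out of m, so the number of vertices is at most C(m, n) = m! / (n!(m-n)!).
m = 24, n = 6
Numerator: 24 * 23 * 22 * 21 * 20 * 19
Denominator: 6! = 720
C(24, 6) = 134596


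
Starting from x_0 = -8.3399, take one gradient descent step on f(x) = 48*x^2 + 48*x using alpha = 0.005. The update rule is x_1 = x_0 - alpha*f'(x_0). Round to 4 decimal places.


We compute the gradient at x_0 and apply the update.
f'(x) = 96*x + 48
f'(-8.3399) = 96*-8.3399 + 48 = -752.6304
x_1 = -8.3399 - 0.005*-752.6304 = -4.5767


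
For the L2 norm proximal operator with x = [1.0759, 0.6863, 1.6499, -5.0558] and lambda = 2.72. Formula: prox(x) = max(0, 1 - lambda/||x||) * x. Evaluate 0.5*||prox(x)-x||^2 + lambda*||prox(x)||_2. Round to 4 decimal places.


Step 1: Compute ||x||.
||x|| = 5.4692
Step 2: Compute scaling factor.
scale = max(0, 1 - 2.72/5.4692) = 0.5027
Step 3: prox(x) = [0.5408, 0.345, 0.8294, -2.5414]
||prox(x)|| = 2.7492
Step 4: Proximal objective.
0.5*||prox-x||^2 = 3.6992
lambda*||prox|| = 7.4778
Total = 11.177


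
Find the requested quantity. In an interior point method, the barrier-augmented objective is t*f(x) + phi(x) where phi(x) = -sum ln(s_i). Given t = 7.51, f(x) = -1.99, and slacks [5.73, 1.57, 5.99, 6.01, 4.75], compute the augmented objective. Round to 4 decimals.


Step 1: Compute log-barrier.
ln values: [1.7457, 0.4511, 1.7901, 1.7934, 1.5581]
phi = -(1.7457 + 0.4511 + 1.7901 + 1.7934 + 1.5581) = -7.3385
Step 2: Compute augmented objective.
t*f(x) = 7.51*-1.99 = -14.9449
Total = -14.9449 - 7.3385 = -22.2834


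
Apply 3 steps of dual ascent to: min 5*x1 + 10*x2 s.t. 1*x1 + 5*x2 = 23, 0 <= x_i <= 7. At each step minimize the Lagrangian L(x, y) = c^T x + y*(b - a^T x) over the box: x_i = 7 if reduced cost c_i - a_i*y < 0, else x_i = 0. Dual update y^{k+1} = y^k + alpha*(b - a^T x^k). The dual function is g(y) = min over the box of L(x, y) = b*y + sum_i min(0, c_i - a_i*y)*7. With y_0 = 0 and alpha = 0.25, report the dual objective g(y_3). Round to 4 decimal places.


Dual ascent for LP: min 5*x1 + 10*x2, 1*x1 + 5*x2 = 23, 0 <= x_i <= 7
Step 1: y^k = 0.0, reduced costs: (5.0, 10.0)
  x^k = (0.0, 0.0), subgradient = b - a^T x = 23.0
  y^{k+1} = 0.0 + 0.25*23.0 = 5.75
Step 2: y^k = 5.75, reduced costs: (-0.75, -18.75)
  x^k = (7.0, 7.0), subgradient = b - a^T x = -19.0
  y^{k+1} = 5.75 + 0.25*-19.0 = 1.0
Step 3: y^k = 1.0, reduced costs: (4.0, 5.0)
  x^k = (0.0, 0.0), subgradient = b - a^T x = 23.0
  y^{k+1} = 1.0 + 0.25*23.0 = 6.75
Dual objective at y_3 = 6.75: reduced costs (-1.75, -23.75), box minimizer x = (7.0, 7.0)
g(y_3) = b*y + (c1 - a1*y)*x1 + (c2 - a2*y)*x2 = 23*6.75 + (-1.75)*7.0 + (-23.75)*7.0 = 155.25 - 12.25 - 166.25 = -23.25


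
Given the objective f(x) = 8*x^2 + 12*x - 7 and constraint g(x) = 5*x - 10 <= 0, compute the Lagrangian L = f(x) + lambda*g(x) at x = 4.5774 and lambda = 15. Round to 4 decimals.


Step 1: Evaluate f(x).
f(4.5774) = 8*4.5774^2 + 12*4.5774 - 7 = 215.5495
Step 2: Evaluate g(x).
g(4.5774) = 5*4.5774 - 10 = 12.887
Step 3: Compute Lagrangian.
L = 215.5495 + 15*12.887 = 408.8545


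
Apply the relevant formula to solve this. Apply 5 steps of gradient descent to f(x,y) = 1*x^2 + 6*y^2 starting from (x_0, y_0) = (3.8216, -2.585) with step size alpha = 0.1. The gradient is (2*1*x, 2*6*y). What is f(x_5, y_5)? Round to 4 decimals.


Gradient descent on f(x,y) = 1*x^2 + 6*y^2.
Starting point: (3.8216, -2.585), alpha = 0.1
Step 1: grad_x = 2*1*3.8216 = 7.6432, grad_y = 2*6*-2.585 = -31.02
  x_1 = 3.8216 - 0.1*7.6432 = 3.0573
  y_1 = -2.585 - 0.1*-31.02 = 0.517
Step 2: grad_x = 2*1*3.0573 = 6.1146, grad_y = 2*6*0.517 = 6.204
  x_2 = 3.0573 - 0.1*6.1146 = 2.4458
  y_2 = 0.517 - 0.1*6.204 = -0.1034
Step 3: grad_x = 2*1*2.4458 = 4.8916, grad_y = 2*6*-0.1034 = -1.2408
  x_3 = 2.4458 - 0.1*4.8916 = 1.9567
  y_3 = -0.1034 - 0.1*-1.2408 = 0.0207
Step 4: grad_x = 2*1*1.9567 = 3.9133, grad_y = 2*6*0.0207 = 0.2482
  x_4 = 1.9567 - 0.1*3.9133 = 1.5653
  y_4 = 0.0207 - 0.1*0.2482 = -0.0041
Step 5: grad_x = 2*1*1.5653 = 3.1307, grad_y = 2*6*-0.0041 = -0.0496
  x_5 = 1.5653 - 0.1*3.1307 = 1.2523
  y_5 = -0.0041 - 0.1*-0.0496 = 0.0008
f(1.2523, 0.0008) = 1*1.2523^2 + 6*0.0008^2 = 1.5682


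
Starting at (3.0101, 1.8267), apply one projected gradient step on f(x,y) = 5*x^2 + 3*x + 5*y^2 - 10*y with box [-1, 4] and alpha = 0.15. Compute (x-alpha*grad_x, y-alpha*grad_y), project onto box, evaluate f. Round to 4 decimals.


Step 1: Compute gradient at (3.0101, 1.8267).
grad_x = 2*5*3.0101 + 3 = 33.101
grad_y = 2*5*1.8267 - 10 = 8.267
Step 2: Gradient step.
x_raw = 3.0101 - 0.15*33.101 = -1.9551
y_raw = 1.8267 - 0.15*8.267 = 0.5867
Step 3: Project onto [-1, 4].
x_proj = clip(-1.9551) = -1.0
y_proj = clip(0.5867) = 0.5867
Step 4: Evaluate f.
f(-1.0, 0.5867) = -2.1457


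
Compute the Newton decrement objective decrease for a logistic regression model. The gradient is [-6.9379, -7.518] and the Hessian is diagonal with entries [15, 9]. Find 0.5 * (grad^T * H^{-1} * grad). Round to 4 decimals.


Step 1: H is diagonal, so H^(-1) * g = [-0.4625, -0.8353].
Step 2: g^T H^(-1) g = sum_i g_i^2 / H_ii
  = (-6.9379)^2/15 + (-7.518)^2/9
  = 3.209 + 6.28 = 9.489
Step 3: Objective decrease = 0.5 * g^T H^(-1) g = 4.7445


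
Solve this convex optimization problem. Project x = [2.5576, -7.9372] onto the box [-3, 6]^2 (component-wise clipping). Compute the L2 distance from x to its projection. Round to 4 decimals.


Project each component onto [-3, 6].
clip(2.5576) = 2.5576, clip(-7.9372) = -3.0
Projection = [2.5576, -3.0]
Squared diffs: [0.0, 24.3759]
Distance = sqrt(24.3759) = 4.9372


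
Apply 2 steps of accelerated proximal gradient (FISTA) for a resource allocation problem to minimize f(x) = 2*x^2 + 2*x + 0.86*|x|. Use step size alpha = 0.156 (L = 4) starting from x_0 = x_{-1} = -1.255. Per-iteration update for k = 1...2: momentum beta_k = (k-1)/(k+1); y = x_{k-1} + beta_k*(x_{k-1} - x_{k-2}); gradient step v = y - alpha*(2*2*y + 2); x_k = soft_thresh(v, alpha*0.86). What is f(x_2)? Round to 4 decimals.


FISTA on f(x) = 2*x^2 + 2*x + 0.86*|x|
L = 4, alpha = 0.156
Iteration 1: beta = 0.0, y = -1.255 + 0.0*(-1.255 + 1.255) = -1.255
  grad(y) = -3.02, v = y - alpha*grad = -0.7839
  prox(v) = soft_thresh(-0.7839, 0.1342) = -0.6497
Iteration 2: beta = 0.3333, y = -0.6497 + 0.3333*(-0.6497 + 1.255) = -0.448
  grad(y) = 0.2082, v = y - alpha*grad = -0.4804
  prox(v) = soft_thresh(-0.4804, 0.1342) = -0.3463
f(x_2) = 2*(-0.3463)^2 + 2*(-0.3463) + 0.86*|-0.3463| = -0.1549


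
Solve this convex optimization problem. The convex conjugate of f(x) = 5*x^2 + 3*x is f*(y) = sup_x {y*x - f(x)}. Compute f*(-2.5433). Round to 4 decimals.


f*(y) = sup_x {y*x - a*x^2 - b*x} = sup_x {(y-b)*x - a*x^2}
FOC: (y - b) - 2a*x = 0 => x* = (y - b)/(2a)
x* = (-2.5433 - 3)/(2*5) = -0.5543
f*(-2.5433) = (y-b)^2/(4a) = (-2.5433 - 3)^2/(4*5)
= 30.7282/20 = 1.5364


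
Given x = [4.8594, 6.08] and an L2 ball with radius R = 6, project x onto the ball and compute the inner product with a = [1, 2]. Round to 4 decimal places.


Step 1: Compute ||x|| (intermediates to 6 decimals).
||x|| = sqrt(4.8594^2 + 6.08^2) = 7.783326
Step 2: Project.
Since ||x|| > R, scale = R/||x|| = 6/7.783326 = 0.770879, proj(x) = scale * x
proj(x) = [3.746009, 4.686944]
Step 3: Dot product.
a^T * proj(x) = 1*3.746009 + 2*4.686944 = 13.1199


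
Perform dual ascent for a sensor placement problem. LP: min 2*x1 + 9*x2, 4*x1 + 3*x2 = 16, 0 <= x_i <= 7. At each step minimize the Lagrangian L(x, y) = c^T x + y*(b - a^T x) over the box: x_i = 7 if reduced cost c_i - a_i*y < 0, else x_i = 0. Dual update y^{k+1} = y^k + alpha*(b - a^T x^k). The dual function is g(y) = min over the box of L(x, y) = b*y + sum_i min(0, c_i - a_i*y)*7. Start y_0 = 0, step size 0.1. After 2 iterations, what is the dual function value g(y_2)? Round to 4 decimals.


Dual ascent for LP: min 2*x1 + 9*x2, 4*x1 + 3*x2 = 16, 0 <= x_i <= 7
Step 1: y^k = 0.0, reduced costs: (2.0, 9.0)
  x^k = (0.0, 0.0), subgradient = b - a^T x = 16.0
  y^{k+1} = 0.0 + 0.1*16.0 = 1.6
Step 2: y^k = 1.6, reduced costs: (-4.4, 4.2)
  x^k = (7.0, 0.0), subgradient = b - a^T x = -12.0
  y^{k+1} = 1.6 + 0.1*-12.0 = 0.4
Dual objective at y_2 = 0.4: reduced costs (0.4, 7.8), box minimizer x = (0.0, 0.0)
g(y_2) = b*y + (c1 - a1*y)*x1 + (c2 - a2*y)*x2 = 16*0.4 + 0.4*0.0 + 7.8*0.0 = 6.4 + 0.0 + 0.0 = 6.4


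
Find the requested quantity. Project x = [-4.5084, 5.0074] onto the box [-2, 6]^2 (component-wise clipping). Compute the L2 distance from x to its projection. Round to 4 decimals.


Project each component onto [-2, 6].
clip(-4.5084) = -2.0, clip(5.0074) = 5.0074
Projection = [-2.0, 5.0074]
Squared diffs: [6.2921, 0.0]
Distance = sqrt(6.2921) = 2.5084


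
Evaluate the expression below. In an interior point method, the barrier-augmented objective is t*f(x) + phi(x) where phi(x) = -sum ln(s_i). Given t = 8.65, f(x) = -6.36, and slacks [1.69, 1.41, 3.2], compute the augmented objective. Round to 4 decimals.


Step 1: Compute log-barrier.
ln values: [0.5247, 0.3436, 1.1632]
phi = -(0.5247 + 0.3436 + 1.1632) = -2.0315
Step 2: Compute augmented objective.
t*f(x) = 8.65*-6.36 = -55.014
Total = -55.014 - 2.0315 = -57.0455


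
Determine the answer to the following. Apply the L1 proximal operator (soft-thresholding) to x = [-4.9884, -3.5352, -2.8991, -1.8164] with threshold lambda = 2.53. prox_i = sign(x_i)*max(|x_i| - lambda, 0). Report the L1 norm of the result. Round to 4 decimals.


Soft-thresholding with lambda = 2.53:
prox(-4.9884) = sign(-4.9884)*max(|-4.9884| - 2.53, 0) = -2.4584
prox(-3.5352) = sign(-3.5352)*max(|-3.5352| - 2.53, 0) = -1.0052
prox(-2.8991) = sign(-2.8991)*max(|-2.8991| - 2.53, 0) = -0.3691
prox(-1.8164) = sign(-1.8164)*max(|-1.8164| - 2.53, 0) = 0.0
prox(x) = [-2.4584, -1.0052, -0.3691, 0.0]
||prox(x)||_1 = 2.4584 + 1.0052 + 0.3691 + 0.0 = 3.8327


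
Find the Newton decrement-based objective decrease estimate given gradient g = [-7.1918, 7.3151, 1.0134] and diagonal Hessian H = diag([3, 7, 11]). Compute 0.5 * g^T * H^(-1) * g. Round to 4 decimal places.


Step 1: H is diagonal, so H^(-1) * g = [-2.3973, 1.045, 0.0921].
Step 2: g^T H^(-1) g = sum_i g_i^2 / H_ii
  = (-7.1918)^2/3 + (7.3151)^2/7 + (1.0134)^2/11
  = 17.2407 + 7.6444 + 0.0934 = 24.9784
Step 3: Objective decrease = 0.5 * g^T H^(-1) g = 12.4892


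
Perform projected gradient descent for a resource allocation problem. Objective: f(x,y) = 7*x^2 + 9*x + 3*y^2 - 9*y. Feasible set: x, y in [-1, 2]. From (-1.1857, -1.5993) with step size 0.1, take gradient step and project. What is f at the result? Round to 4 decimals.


Step 1: Compute gradient at (-1.1857, -1.5993).
grad_x = 2*7*-1.1857 + 9 = -7.5998
grad_y = 2*3*-1.5993 - 9 = -18.5958
Step 2: Gradient step.
x_raw = -1.1857 - 0.1*-7.5998 = -0.4257
y_raw = -1.5993 - 0.1*-18.5958 = 0.2603
Step 3: Project onto [-1, 2].
x_proj = clip(-0.4257) = -0.4257
y_proj = clip(0.2603) = 0.2603
Step 4: Evaluate f.
f(-0.4257, 0.2603) = -4.7021


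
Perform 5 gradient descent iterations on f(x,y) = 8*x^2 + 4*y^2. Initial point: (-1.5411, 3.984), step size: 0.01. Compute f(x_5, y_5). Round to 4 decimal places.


Gradient descent on f(x,y) = 8*x^2 + 4*y^2.
Starting point: (-1.5411, 3.984), alpha = 0.01
Step 1: grad_x = 2*8*-1.5411 = -24.6576, grad_y = 2*4*3.984 = 31.872
  x_1 = -1.5411 - 0.01*-24.6576 = -1.2945
  y_1 = 3.984 - 0.01*31.872 = 3.6653
Step 2: grad_x = 2*8*-1.2945 = -20.7124, grad_y = 2*4*3.6653 = 29.3222
  x_2 = -1.2945 - 0.01*-20.7124 = -1.0874
  y_2 = 3.6653 - 0.01*29.3222 = 3.3721
Step 3: grad_x = 2*8*-1.0874 = -17.3984, grad_y = 2*4*3.3721 = 26.9765
  x_3 = -1.0874 - 0.01*-17.3984 = -0.9134
  y_3 = 3.3721 - 0.01*26.9765 = 3.1023
Step 4: grad_x = 2*8*-0.9134 = -14.6147, grad_y = 2*4*3.1023 = 24.8183
  x_4 = -0.9134 - 0.01*-14.6147 = -0.7673
  y_4 = 3.1023 - 0.01*24.8183 = 2.8541
Step 5: grad_x = 2*8*-0.7673 = -12.2763, grad_y = 2*4*2.8541 = 22.8329
  x_5 = -0.7673 - 0.01*-12.2763 = -0.6445
  y_5 = 2.8541 - 0.01*22.8329 = 2.6258
f(-0.6445, 2.6258) = 8*(-0.6445)^2 + 4*2.6258^2 = 30.902


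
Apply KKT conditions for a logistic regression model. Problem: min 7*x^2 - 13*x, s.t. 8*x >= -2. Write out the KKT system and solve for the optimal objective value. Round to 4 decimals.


Step 1: Try lambda = 0 (constraint inactive).
Stationarity: 2*7*x - 13 = 0
x* = 13/(2*7) = 13/14 = 0.9286 (rounded; the exact value 13/14 is used below)
Check constraint: 8*0.9286 = 7.4288 >= -2 -- satisfied.
Step 2: Compute optimal value.
f(x*) = 7*(13/14)^2 - 13*(13/14) = -6.0357


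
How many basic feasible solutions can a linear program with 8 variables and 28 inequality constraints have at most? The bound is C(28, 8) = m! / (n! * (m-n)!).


Each vertex corresponds to some choice of n active constraints out of m, so the number of vertices is at most C(m, n) = m! / (n!(m-n)!).
m = 28, n = 8
Numerator: 28 * 27 * 26 * 25 * 24 * 23 * 22 * 21
Denominator: 8! = 40320
C(28, 8) = 3108105


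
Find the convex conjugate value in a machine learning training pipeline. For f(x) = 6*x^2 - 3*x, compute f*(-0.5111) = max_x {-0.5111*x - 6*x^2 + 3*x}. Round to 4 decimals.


f*(y) = sup_x {y*x - a*x^2 - b*x} = sup_x {(y-b)*x - a*x^2}
FOC: (y - b) - 2a*x = 0 => x* = (y - b)/(2a)
x* = (-0.5111 + 3)/(2*6) = 0.2074
f*(-0.5111) = (y-b)^2/(4a) = (-0.5111 + 3)^2/(4*6)
= 6.1946/24 = 0.2581


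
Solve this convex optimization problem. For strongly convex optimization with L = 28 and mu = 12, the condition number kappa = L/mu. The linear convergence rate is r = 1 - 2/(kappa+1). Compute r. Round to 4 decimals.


Step 1: Compute the condition number.
kappa = L/mu = 28/12 = 2.3333
Step 2: Compute the convergence rate.
r = 1 - 2/(kappa + 1) = 1 - 2*mu/(L + mu) = (L - mu)/(L + mu) = 16/40 = 0.4


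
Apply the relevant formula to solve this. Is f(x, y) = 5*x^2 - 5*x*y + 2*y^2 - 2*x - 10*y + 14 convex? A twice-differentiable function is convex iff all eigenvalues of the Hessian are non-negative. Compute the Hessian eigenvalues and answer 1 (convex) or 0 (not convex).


The Hessian of f(x,y) = 5*x^2 - 5*x*y + 2*y^2 - 2*x - 10*y + 14 is:
H = [[10, -5], [-5, 4]]
Trace = 10 + 4 = 14
Determinant = 10*4 - (-5)^2 = 15
Discriminant = (14)^2 - 4*15 = 136.0
Eigenvalues: lambda_1 = 1.169, lambda_2 = 12.831
The function is convex.

1


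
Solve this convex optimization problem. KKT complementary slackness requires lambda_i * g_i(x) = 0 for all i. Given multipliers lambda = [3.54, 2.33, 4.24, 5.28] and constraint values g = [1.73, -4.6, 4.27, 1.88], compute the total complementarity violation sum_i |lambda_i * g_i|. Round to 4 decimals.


KKT complementary slackness check:
lambda_1 * g_1 = 3.54 * 1.73 = 6.1242
lambda_2 * g_2 = 2.33 * -4.6 = -10.718
lambda_3 * g_3 = 4.24 * 4.27 = 18.1048
lambda_4 * g_4 = 5.28 * 1.88 = 9.9264
Total violation = 6.1242 + 10.718 + 18.1048 + 9.9264 = 44.8734


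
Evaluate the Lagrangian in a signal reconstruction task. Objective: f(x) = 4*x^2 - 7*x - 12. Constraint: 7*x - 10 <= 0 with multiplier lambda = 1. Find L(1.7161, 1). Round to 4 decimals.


Step 1: Evaluate f(x).
f(1.7161) = 4*1.7161^2 - 7*1.7161 - 12 = -12.2327
Step 2: Evaluate g(x).
g(1.7161) = 7*1.7161 - 10 = 2.0127
Step 3: Compute Lagrangian.
L = -12.2327 + 1*2.0127 = -10.22


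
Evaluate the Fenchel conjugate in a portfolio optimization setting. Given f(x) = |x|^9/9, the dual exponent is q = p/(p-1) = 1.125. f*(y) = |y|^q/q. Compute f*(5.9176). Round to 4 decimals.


The conjugate exponent q satisfies 1/p + 1/q = 1.
p = 9, so q = 9/(9 - 1) = 1.125
|y|^q = 5.9176^1.125 = 7.3903
f*(5.9176) = 7.3903 / 1.125 = 6.5692


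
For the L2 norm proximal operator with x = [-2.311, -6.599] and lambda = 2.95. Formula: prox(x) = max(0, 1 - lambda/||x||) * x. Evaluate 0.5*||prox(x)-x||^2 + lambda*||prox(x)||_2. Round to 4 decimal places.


Step 1: Compute ||x||.
||x|| = 6.992
Step 2: Compute scaling factor.
scale = max(0, 1 - 2.95/6.992) = 0.5781
Step 3: prox(x) = [-1.336, -3.8148]
||prox(x)|| = 4.042
Step 4: Proximal objective.
0.5*||prox-x||^2 = 4.3513
lambda*||prox|| = 11.9239
Total = 16.275


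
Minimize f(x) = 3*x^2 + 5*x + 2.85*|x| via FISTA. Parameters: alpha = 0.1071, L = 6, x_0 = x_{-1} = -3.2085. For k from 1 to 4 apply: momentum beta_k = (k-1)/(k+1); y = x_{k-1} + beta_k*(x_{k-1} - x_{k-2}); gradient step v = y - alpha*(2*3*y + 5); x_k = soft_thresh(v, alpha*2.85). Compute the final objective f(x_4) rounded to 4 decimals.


FISTA on f(x) = 3*x^2 + 5*x + 2.85*|x|
L = 6, alpha = 0.1071
Iteration 1: beta = 0.0, y = -3.2085 + 0.0*(-3.2085 + 3.2085) = -3.2085
  grad(y) = -14.251, v = y - alpha*grad = -1.6822
  prox(v) = soft_thresh(-1.6822, 0.3052) = -1.377
Iteration 2: beta = 0.3333, y = -1.377 + 0.3333*(-1.377 + 3.2085) = -0.7665
  grad(y) = 0.4011, v = y - alpha*grad = -0.8094
  prox(v) = soft_thresh(-0.8094, 0.3052) = -0.5042
Iteration 3: beta = 0.5, y = -0.5042 + 0.5*(-0.5042 + 1.377) = -0.0678
  grad(y) = 4.5931, v = y - alpha*grad = -0.5597
  prox(v) = soft_thresh(-0.5597, 0.3052) = -0.2545
Iteration 4: beta = 0.6, y = -0.2545 + 0.6*(-0.2545 + 0.5042) = -0.1047
  grad(y) = 4.3719, v = y - alpha*grad = -0.5729
  prox(v) = soft_thresh(-0.5729, 0.3052) = -0.2677
f(x_4) = 3*(-0.2677)^2 + 5*(-0.2677) + 2.85*|-0.2677| = -0.3606


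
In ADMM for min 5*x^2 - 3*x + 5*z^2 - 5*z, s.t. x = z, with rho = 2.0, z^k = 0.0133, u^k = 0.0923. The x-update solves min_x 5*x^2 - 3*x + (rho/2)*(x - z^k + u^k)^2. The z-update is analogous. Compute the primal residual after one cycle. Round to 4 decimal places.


ADMM iteration with rho = 2.0, z^k = 0.0133, u^k = 0.0923
Step 1: x-update.
Minimize 5*x^2 - 3*x + (2.0/2)*(x - 0.0133 + 0.0923)^2
FOC: (2*5 + 2.0)*x = 3 + 2.0*(0.0133 - 0.0923)
x^{k+1} = 0.2368
Step 2: z-update.
Minimize 5*z^2 - 5*z + (2.0/2)*(0.2368 - z + 0.0923)^2
FOC: (2*5 + 2.0)*z = 5 + 2.0*(0.2368 + 0.0923)
z^{k+1} = 0.4715
Step 3: u-update.
u^{k+1} = 0.0923 + 0.2368 - 0.4715 = -0.1424
Step 4: Primal residual = |0.2368 - 0.4715| = 0.2347


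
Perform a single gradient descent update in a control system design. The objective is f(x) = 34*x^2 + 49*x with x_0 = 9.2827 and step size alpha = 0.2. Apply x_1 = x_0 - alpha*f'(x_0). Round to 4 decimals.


We compute the gradient at x_0 and apply the update.
f'(x) = 68*x + 49
f'(9.2827) = 68*9.2827 + 49 = 680.2236
x_1 = 9.2827 - 0.2*680.2236 = -126.762


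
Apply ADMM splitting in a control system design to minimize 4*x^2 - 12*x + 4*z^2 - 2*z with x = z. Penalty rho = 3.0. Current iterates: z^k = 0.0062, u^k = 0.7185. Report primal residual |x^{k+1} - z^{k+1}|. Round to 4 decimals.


ADMM iteration with rho = 3.0, z^k = 0.0062, u^k = 0.7185
Step 1: x-update.
Minimize 4*x^2 - 12*x + (3.0/2)*(x - 0.0062 + 0.7185)^2
FOC: (2*4 + 3.0)*x = 12 + 3.0*(0.0062 - 0.7185)
x^{k+1} = 0.8966
Step 2: z-update.
Minimize 4*z^2 - 2*z + (3.0/2)*(0.8966 - z + 0.7185)^2
FOC: (2*4 + 3.0)*z = 2 + 3.0*(0.8966 + 0.7185)
z^{k+1} = 0.6223
Step 3: u-update.
u^{k+1} = 0.7185 + 0.8966 - 0.6223 = 0.9928
Step 4: Primal residual = |0.8966 - 0.6223| = 0.2743


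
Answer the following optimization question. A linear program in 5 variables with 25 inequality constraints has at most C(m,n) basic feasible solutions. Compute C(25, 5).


Each vertex corresponds to some choice of n active constraints out of m, so the number of vertices is at most C(m, n) = m! / (n!(m-n)!).
m = 25, n = 5
Numerator: 25 * 24 * 23 * 22 * 21
Denominator: 5! = 120
C(25, 5) = 53130


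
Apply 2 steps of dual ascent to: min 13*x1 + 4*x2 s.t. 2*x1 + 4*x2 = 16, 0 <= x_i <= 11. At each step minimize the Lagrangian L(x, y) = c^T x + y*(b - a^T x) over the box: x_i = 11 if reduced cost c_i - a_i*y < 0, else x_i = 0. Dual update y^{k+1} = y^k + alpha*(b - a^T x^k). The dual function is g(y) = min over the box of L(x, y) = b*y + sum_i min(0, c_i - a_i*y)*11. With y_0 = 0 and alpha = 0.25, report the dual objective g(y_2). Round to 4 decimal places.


Dual ascent for LP: min 13*x1 + 4*x2, 2*x1 + 4*x2 = 16, 0 <= x_i <= 11
Step 1: y^k = 0.0, reduced costs: (13.0, 4.0)
  x^k = (0.0, 0.0), subgradient = b - a^T x = 16.0
  y^{k+1} = 0.0 + 0.25*16.0 = 4.0
Step 2: y^k = 4.0, reduced costs: (5.0, -12.0)
  x^k = (0.0, 11.0), subgradient = b - a^T x = -28.0
  y^{k+1} = 4.0 + 0.25*-28.0 = -3.0
Dual objective at y_2 = -3.0: reduced costs (19.0, 16.0), box minimizer x = (0.0, 0.0)
g(y_2) = b*y + (c1 - a1*y)*x1 + (c2 - a2*y)*x2 = 16*(-3.0) + 19.0*0.0 + 16.0*0.0 = -48.0 + 0.0 + 0.0 = -48.0


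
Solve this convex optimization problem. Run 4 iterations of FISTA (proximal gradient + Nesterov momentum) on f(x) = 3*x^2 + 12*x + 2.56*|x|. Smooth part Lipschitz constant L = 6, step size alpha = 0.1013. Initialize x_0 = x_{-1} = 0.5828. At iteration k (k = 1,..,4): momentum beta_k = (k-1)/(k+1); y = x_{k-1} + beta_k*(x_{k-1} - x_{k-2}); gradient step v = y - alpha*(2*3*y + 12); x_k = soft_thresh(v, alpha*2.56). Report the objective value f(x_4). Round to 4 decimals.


FISTA on f(x) = 3*x^2 + 12*x + 2.56*|x|
L = 6, alpha = 0.1013
Iteration 1: beta = 0.0, y = 0.5828 + 0.0*(0.5828 - 0.5828) = 0.5828
  grad(y) = 15.4968, v = y - alpha*grad = -0.987
  prox(v) = soft_thresh(-0.987, 0.2593) = -0.7277
Iteration 2: beta = 0.3333, y = -0.7277 + 0.3333*(-0.7277 - 0.5828) = -1.1645
  grad(y) = 5.0128, v = y - alpha*grad = -1.6723
  prox(v) = soft_thresh(-1.6723, 0.2593) = -1.413
Iteration 3: beta = 0.5, y = -1.413 + 0.5*(-1.413 + 0.7277) = -1.7557
  grad(y) = 1.4661, v = y - alpha*grad = -1.9042
  prox(v) = soft_thresh(-1.9042, 0.2593) = -1.6448
Iteration 4: beta = 0.6, y = -1.6448 + 0.6*(-1.6448 + 1.413) = -1.7839
  grad(y) = 1.2964, v = y - alpha*grad = -1.9153
  prox(v) = soft_thresh(-1.9153, 0.2593) = -1.6559
f(x_4) = 3*(-1.6559)^2 + 12*(-1.6559) + 2.56*|-1.6559| = -7.4057


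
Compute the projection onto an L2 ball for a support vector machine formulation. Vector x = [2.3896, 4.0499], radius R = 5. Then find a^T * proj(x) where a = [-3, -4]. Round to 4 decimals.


Step 1: Compute ||x|| (intermediates to 6 decimals).
||x|| = sqrt(2.3896^2 + 4.0499^2) = 4.702327
Step 2: Project.
Since ||x|| <= R, proj = x (no scaling needed).
proj(x) = [2.3896, 4.0499]
Step 3: Dot product.
a^T * proj(x) = -3*2.3896 - 4*4.0499 = -23.3684


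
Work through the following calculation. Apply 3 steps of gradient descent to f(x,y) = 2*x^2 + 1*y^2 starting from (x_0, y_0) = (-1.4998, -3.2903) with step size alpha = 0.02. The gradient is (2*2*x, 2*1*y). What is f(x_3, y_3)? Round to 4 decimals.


Gradient descent on f(x,y) = 2*x^2 + 1*y^2.
Starting point: (-1.4998, -3.2903), alpha = 0.02
Step 1: grad_x = 2*2*-1.4998 = -5.9992, grad_y = 2*1*-3.2903 = -6.5806
  x_1 = -1.4998 - 0.02*-5.9992 = -1.3798
  y_1 = -3.2903 - 0.02*-6.5806 = -3.1587
Step 2: grad_x = 2*2*-1.3798 = -5.5193, grad_y = 2*1*-3.1587 = -6.3174
  x_2 = -1.3798 - 0.02*-5.5193 = -1.2694
  y_2 = -3.1587 - 0.02*-6.3174 = -3.0323
Step 3: grad_x = 2*2*-1.2694 = -5.0777, grad_y = 2*1*-3.0323 = -6.0647
  x_3 = -1.2694 - 0.02*-5.0777 = -1.1679
  y_3 = -3.0323 - 0.02*-6.0647 = -2.911
f(-1.1679, -2.911) = 2*(-1.1679)^2 + 1*(-2.911)^2 = 11.2021


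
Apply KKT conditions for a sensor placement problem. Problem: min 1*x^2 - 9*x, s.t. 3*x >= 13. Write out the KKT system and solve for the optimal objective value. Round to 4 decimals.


Step 1: Try lambda = 0 (constraint inactive).
Stationarity: 2*1*x - 9 = 0
x* = 9/(2*1) = 4.5
Check constraint: 3*4.5 = 13.5 >= 13 -- satisfied.
Step 2: Compute optimal value.
f(x*) = 1*4.5^2 - 9*4.5 = -20.25


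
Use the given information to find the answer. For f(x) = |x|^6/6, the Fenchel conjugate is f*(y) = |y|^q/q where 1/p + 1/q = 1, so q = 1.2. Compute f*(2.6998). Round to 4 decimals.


The conjugate exponent q satisfies 1/p + 1/q = 1.
p = 6, so q = 6/(6 - 1) = 1.2
|y|^q = 2.6998^1.2 = 3.293
f*(2.6998) = 3.293 / 1.2 = 2.7442


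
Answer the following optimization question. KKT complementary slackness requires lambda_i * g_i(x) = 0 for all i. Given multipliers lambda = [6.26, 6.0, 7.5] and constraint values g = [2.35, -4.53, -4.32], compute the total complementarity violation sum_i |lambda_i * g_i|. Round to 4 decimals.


KKT complementary slackness check:
lambda_1 * g_1 = 6.26 * 2.35 = 14.711
lambda_2 * g_2 = 6.0 * -4.53 = -27.18
lambda_3 * g_3 = 7.5 * -4.32 = -32.4
Total violation = 14.711 + 27.18 + 32.4 = 74.291


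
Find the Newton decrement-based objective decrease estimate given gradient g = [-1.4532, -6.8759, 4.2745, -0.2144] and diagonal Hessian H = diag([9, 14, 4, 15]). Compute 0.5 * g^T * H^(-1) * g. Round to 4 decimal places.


Step 1: H is diagonal, so H^(-1) * g = [-0.1615, -0.4911, 1.0686, -0.0143].
Step 2: g^T H^(-1) g = sum_i g_i^2 / H_ii
  = (-1.4532)^2/9 + (-6.8759)^2/14 + (4.2745)^2/4 + (-0.2144)^2/15
  = 0.2346 + 3.377 + 4.5678 + 0.0031 = 8.1825
Step 3: Objective decrease = 0.5 * g^T H^(-1) g = 4.0913


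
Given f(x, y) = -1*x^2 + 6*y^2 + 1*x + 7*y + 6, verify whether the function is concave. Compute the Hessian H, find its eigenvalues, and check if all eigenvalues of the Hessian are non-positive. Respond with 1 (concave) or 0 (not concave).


The Hessian of f(x,y) = -1*x^2 + 6*y^2 + 1*x + 7*y + 6 is:
H = [[-2, 0], [0, 12]]
Trace = -2 + 12 = 10
Determinant = -2*12 - (0)^2 = -24
Discriminant = (10)^2 - 4*-24 = 196.0
Eigenvalues: lambda_1 = -2.0, lambda_2 = 12.0
The function is not concave.

0


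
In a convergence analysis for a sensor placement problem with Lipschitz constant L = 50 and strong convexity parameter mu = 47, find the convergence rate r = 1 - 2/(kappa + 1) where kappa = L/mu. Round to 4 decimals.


Step 1: Compute the condition number.
kappa = L/mu = 50/47 = 1.0638
Step 2: Compute the convergence rate.
r = 1 - 2/(kappa + 1) = 1 - 2*mu/(L + mu) = (L - mu)/(L + mu) = 3/97 = 0.0309


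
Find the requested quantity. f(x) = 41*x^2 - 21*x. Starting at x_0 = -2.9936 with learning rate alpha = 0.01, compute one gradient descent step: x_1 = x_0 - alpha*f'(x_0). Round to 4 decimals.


We compute the gradient at x_0 and apply the update.
f'(x) = 82*x - 21
f'(-2.9936) = 82*-2.9936 - 21 = -266.4752
x_1 = -2.9936 - 0.01*-266.4752 = -0.3288


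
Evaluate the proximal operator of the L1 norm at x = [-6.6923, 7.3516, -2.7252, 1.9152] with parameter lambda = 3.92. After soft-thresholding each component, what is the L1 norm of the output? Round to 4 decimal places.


Soft-thresholding with lambda = 3.92:
prox(-6.6923) = sign(-6.6923)*max(|-6.6923| - 3.92, 0) = -2.7723
prox(7.3516) = sign(7.3516)*max(|7.3516| - 3.92, 0) = 3.4316
prox(-2.7252) = sign(-2.7252)*max(|-2.7252| - 3.92, 0) = 0.0
prox(1.9152) = sign(1.9152)*max(|1.9152| - 3.92, 0) = 0.0
prox(x) = [-2.7723, 3.4316, 0.0, 0.0]
||prox(x)||_1 = 2.7723 + 3.4316 + 0.0 + 0.0 = 6.2039


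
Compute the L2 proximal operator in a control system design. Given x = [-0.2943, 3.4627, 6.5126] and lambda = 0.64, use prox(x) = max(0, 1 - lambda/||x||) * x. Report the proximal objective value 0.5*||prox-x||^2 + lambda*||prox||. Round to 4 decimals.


Step 1: Compute ||x||.
||x|| = 7.3818
Step 2: Compute scaling factor.
scale = max(0, 1 - 0.64/7.3818) = 0.9133
Step 3: prox(x) = [-0.2688, 3.1625, 5.948]
||prox(x)|| = 6.7418
Step 4: Proximal objective.
0.5*||prox-x||^2 = 0.2048
lambda*||prox|| = 4.3148
Total = 4.5195


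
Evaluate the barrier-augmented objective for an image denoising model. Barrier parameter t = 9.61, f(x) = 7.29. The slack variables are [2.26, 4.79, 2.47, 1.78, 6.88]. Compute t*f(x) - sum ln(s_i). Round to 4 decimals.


Step 1: Compute log-barrier.
ln values: [0.8154, 1.5665, 0.9042, 0.5766, 1.9286]
phi = -(0.8154 + 1.5665 + 0.9042 + 0.5766 + 1.9286) = -5.7913
Step 2: Compute augmented objective.
t*f(x) = 9.61*7.29 = 70.0569
Total = 70.0569 - 5.7913 = 64.2656


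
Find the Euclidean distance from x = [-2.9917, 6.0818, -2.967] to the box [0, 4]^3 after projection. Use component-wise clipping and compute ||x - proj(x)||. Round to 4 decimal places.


Project each component onto [0, 4].
clip(-2.9917) = 0.0, clip(6.0818) = 4.0, clip(-2.967) = 0.0
Projection = [0.0, 4.0, 0.0]
Squared diffs: [8.9503, 4.3339, 8.8031]
Distance = sqrt(22.0873) = 4.6997


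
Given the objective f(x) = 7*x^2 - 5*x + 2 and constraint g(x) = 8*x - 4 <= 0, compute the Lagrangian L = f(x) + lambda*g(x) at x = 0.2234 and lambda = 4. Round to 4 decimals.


Step 1: Evaluate f(x).
f(0.2234) = 7*0.2234^2 - 5*0.2234 + 2 = 1.2324
Step 2: Evaluate g(x).
g(0.2234) = 8*0.2234 - 4 = -2.2128
Step 3: Compute Lagrangian.
L = 1.2324 + 4*-2.2128 = -7.6188


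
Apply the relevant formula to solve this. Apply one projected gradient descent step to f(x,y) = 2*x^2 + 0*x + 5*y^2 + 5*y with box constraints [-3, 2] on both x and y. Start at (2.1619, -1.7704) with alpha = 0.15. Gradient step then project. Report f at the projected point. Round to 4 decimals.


Step 1: Compute gradient at (2.1619, -1.7704).
grad_x = 2*2*2.1619 + 0 = 8.6476
grad_y = 2*5*-1.7704 + 5 = -12.704
Step 2: Gradient step.
x_raw = 2.1619 - 0.15*8.6476 = 0.8648
y_raw = -1.7704 - 0.15*-12.704 = 0.1352
Step 3: Project onto [-3, 2].
x_proj = clip(0.8648) = 0.8648
y_proj = clip(0.1352) = 0.1352
Step 4: Evaluate f.
f(0.8648, 0.1352) = 2.263


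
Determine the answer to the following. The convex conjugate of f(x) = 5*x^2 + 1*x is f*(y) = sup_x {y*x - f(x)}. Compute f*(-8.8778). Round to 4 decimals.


f*(y) = sup_x {y*x - a*x^2 - b*x} = sup_x {(y-b)*x - a*x^2}
FOC: (y - b) - 2a*x = 0 => x* = (y - b)/(2a)
x* = (-8.8778 - 1)/(2*5) = -0.9878
f*(-8.8778) = (y-b)^2/(4a) = (-8.8778 - 1)^2/(4*5)
= 97.5709/20 = 4.8785


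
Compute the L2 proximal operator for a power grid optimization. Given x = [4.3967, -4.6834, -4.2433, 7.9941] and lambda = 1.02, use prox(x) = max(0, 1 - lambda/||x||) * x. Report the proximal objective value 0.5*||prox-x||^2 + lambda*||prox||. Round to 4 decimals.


Step 1: Compute ||x||.
||x|| = 11.0985
Step 2: Compute scaling factor.
scale = max(0, 1 - 1.02/11.0985) = 0.9081
Step 3: prox(x) = [3.9926, -4.253, -3.8533, 7.2594]
||prox(x)|| = 10.0785
Step 4: Proximal objective.
0.5*||prox-x||^2 = 0.5202
lambda*||prox|| = 10.2801
Total = 10.8003


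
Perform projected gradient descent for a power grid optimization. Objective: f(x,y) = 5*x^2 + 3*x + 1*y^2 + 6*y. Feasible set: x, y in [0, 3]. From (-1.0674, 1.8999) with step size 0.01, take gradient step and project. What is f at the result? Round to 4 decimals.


Step 1: Compute gradient at (-1.0674, 1.8999).
grad_x = 2*5*-1.0674 + 3 = -7.674
grad_y = 2*1*1.8999 + 6 = 9.7998
Step 2: Gradient step.
x_raw = -1.0674 - 0.01*-7.674 = -0.9907
y_raw = 1.8999 - 0.01*9.7998 = 1.8019
Step 3: Project onto [0, 3].
x_proj = clip(-0.9907) = 0.0
y_proj = clip(1.8019) = 1.8019
Step 4: Evaluate f.
f(0.0, 1.8019) = 14.0583


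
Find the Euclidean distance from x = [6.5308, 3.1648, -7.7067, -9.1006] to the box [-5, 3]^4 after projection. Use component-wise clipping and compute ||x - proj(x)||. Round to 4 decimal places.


Project each component onto [-5, 3].
clip(6.5308) = 3.0, clip(3.1648) = 3.0, clip(-7.7067) = -5.0, clip(-9.1006) = -5.0
Projection = [3.0, 3.0, -5.0, -5.0]
Squared diffs: [12.4665, 0.0272, 7.3262, 16.8149]
Distance = sqrt(36.6348) = 6.0527


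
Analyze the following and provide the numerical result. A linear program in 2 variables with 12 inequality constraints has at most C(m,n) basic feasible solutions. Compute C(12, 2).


Each vertex corresponds to some choice of n active constraints out of m, so the number of vertices is at most C(m, n) = m! / (n!(m-n)!).
m = 12, n = 2
Numerator: 12 * 11
Denominator: 2! = 2
C(12, 2) = 66


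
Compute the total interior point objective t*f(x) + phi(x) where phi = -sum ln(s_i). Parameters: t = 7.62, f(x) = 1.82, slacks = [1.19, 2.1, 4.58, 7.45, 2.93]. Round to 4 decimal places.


Step 1: Compute log-barrier.
ln values: [0.174, 0.7419, 1.5217, 2.0082, 1.075]
phi = -(0.174 + 0.7419 + 1.5217 + 2.0082 + 1.075) = -5.5208
Step 2: Compute augmented objective.
t*f(x) = 7.62*1.82 = 13.8684
Total = 13.8684 - 5.5208 = 8.3476


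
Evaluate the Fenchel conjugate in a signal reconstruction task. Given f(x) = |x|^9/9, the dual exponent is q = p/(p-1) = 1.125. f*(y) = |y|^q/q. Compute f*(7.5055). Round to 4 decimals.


The conjugate exponent q satisfies 1/p + 1/q = 1.
p = 9, so q = 9/(9 - 1) = 1.125
|y|^q = 7.5055^1.125 = 9.6561
f*(7.5055) = 9.6561 / 1.125 = 8.5832


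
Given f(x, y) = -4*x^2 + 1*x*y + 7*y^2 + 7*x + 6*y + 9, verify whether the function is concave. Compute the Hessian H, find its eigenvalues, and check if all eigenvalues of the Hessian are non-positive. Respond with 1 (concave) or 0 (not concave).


The Hessian of f(x,y) = -4*x^2 + 1*x*y + 7*y^2 + 7*x + 6*y + 9 is:
H = [[-8, 1], [1, 14]]
Trace = -8 + 14 = 6
Determinant = -8*14 - (1)^2 = -113
Discriminant = (6)^2 - 4*-113 = 488.0
Eigenvalues: lambda_1 = -8.0454, lambda_2 = 14.0454
The function is not concave.

0


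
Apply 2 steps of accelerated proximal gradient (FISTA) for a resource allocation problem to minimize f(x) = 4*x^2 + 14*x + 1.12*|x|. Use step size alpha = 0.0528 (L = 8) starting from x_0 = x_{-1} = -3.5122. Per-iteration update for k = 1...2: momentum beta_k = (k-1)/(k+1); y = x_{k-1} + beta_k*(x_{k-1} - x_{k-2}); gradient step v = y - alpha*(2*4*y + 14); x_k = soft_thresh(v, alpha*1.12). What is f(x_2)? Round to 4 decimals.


FISTA on f(x) = 4*x^2 + 14*x + 1.12*|x|
L = 8, alpha = 0.0528
Iteration 1: beta = 0.0, y = -3.5122 + 0.0*(-3.5122 + 3.5122) = -3.5122
  grad(y) = -14.0976, v = y - alpha*grad = -2.7678
  prox(v) = soft_thresh(-2.7678, 0.0591) = -2.7087
Iteration 2: beta = 0.3333, y = -2.7087 + 0.3333*(-2.7087 + 3.5122) = -2.4409
  grad(y) = -5.527, v = y - alpha*grad = -2.1491
  prox(v) = soft_thresh(-2.1491, 0.0591) = -2.0899
f(x_2) = 4*(-2.0899)^2 + 14*(-2.0899) + 1.12*|-2.0899| = -9.4471


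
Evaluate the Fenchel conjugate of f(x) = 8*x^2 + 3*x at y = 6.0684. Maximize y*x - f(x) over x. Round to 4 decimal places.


f*(y) = sup_x {y*x - a*x^2 - b*x} = sup_x {(y-b)*x - a*x^2}
FOC: (y - b) - 2a*x = 0 => x* = (y - b)/(2a)
x* = (6.0684 - 3)/(2*8) = 0.1918
f*(6.0684) = (y-b)^2/(4a) = (6.0684 - 3)^2/(4*8)
= 9.4151/32 = 0.2942


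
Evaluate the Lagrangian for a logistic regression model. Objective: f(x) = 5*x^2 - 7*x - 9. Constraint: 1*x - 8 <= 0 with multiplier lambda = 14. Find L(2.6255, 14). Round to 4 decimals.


Step 1: Evaluate f(x).
f(2.6255) = 5*2.6255^2 - 7*2.6255 - 9 = 7.0878
Step 2: Evaluate g(x).
g(2.6255) = 1*2.6255 - 8 = -5.3745
Step 3: Compute Lagrangian.
L = 7.0878 + 14*-5.3745 = -68.1552


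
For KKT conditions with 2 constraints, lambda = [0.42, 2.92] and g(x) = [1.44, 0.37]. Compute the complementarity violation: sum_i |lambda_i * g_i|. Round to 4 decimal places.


KKT complementary slackness check:
lambda_1 * g_1 = 0.42 * 1.44 = 0.6048
lambda_2 * g_2 = 2.92 * 0.37 = 1.0804
Total violation = 0.6048 + 1.0804 = 1.6852


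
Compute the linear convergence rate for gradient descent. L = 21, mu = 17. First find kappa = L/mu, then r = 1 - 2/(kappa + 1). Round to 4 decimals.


Step 1: Compute the condition number.
kappa = L/mu = 21/17 = 1.2353
Step 2: Compute the convergence rate.
r = 1 - 2/(kappa + 1) = 1 - 2*mu/(L + mu) = (L - mu)/(L + mu) = 4/38 = 0.1053


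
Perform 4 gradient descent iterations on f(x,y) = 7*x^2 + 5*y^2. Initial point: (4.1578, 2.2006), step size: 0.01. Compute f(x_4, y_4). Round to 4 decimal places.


Gradient descent on f(x,y) = 7*x^2 + 5*y^2.
Starting point: (4.1578, 2.2006), alpha = 0.01
Step 1: grad_x = 2*7*4.1578 = 58.2092, grad_y = 2*5*2.2006 = 22.006
  x_1 = 4.1578 - 0.01*58.2092 = 3.5757
  y_1 = 2.2006 - 0.01*22.006 = 1.9805
Step 2: grad_x = 2*7*3.5757 = 50.0599, grad_y = 2*5*1.9805 = 19.8054
  x_2 = 3.5757 - 0.01*50.0599 = 3.0751
  y_2 = 1.9805 - 0.01*19.8054 = 1.7825
Step 3: grad_x = 2*7*3.0751 = 43.0515, grad_y = 2*5*1.7825 = 17.8249
  x_3 = 3.0751 - 0.01*43.0515 = 2.6446
  y_3 = 1.7825 - 0.01*17.8249 = 1.6042
Step 4: grad_x = 2*7*2.6446 = 37.0243, grad_y = 2*5*1.6042 = 16.0424
  x_4 = 2.6446 - 0.01*37.0243 = 2.2744
  y_4 = 1.6042 - 0.01*16.0424 = 1.4438
f(2.2744, 1.4438) = 7*2.2744^2 + 5*1.4438^2 = 46.6317
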